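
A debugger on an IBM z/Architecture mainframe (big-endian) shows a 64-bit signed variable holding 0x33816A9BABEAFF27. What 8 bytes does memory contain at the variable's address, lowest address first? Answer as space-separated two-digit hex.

Split into bytes (most-significant first): 33 81 6A 9B AB EA FF 27.
Big-endian stores the most-significant byte at the lowest address.
So the memory order matches the most-significant-first order: 33 81 6A 9B AB EA FF 27.

33 81 6A 9B AB EA FF 27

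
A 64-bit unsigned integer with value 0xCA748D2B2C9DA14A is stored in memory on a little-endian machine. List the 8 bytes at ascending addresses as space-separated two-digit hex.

Split into bytes (most-significant first): CA 74 8D 2B 2C 9D A1 4A.
Little-endian: lowest address holds the least-significant byte.
So at ascending addresses the bytes are 4A A1 9D 2C 2B 8D 74 CA.

4A A1 9D 2C 2B 8D 74 CA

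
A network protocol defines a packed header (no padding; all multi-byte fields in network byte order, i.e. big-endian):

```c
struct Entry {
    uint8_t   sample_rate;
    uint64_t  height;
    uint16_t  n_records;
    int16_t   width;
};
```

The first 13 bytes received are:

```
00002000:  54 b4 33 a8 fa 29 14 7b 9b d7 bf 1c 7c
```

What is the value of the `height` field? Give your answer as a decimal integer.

`height` follows `sample_rate` (1 byte), so it starts at byte offset 1 and occupies 8 bytes.
Bytes at offsets 1..8: B4 33 A8 FA 29 14 7B 9B.
In big-endian order the high byte comes first in memory.
The bytes are already most-significant first: 0xB433A8FA29147B9B.
0xB433A8FA29147B9B = 12984907943023770523.

12984907943023770523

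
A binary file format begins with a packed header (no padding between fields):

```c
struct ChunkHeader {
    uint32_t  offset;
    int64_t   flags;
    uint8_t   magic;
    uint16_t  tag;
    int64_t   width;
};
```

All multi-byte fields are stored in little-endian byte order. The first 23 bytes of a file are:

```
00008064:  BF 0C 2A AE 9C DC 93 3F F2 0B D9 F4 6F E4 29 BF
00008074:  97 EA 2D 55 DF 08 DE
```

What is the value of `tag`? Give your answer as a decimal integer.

`tag` follows `offset` (4 B), `flags` (8 B), `magic` (1 B), so it starts at offset 4 + 8 + 1 = 13 and occupies 2 bytes.
Bytes at offsets 13..14: E4 29.
Little-endian stores the least-significant byte at the lowest address.
Reassemble most-significant byte first: 29 E4 → 0x29E4.
0x29E4 = 10724.

10724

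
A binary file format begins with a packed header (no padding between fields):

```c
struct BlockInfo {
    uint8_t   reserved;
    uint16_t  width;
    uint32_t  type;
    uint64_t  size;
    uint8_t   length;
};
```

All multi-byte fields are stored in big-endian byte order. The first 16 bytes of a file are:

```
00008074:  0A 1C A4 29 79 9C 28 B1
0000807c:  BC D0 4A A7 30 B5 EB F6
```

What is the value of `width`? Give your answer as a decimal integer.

`width` follows `reserved` (1 byte), so it starts at byte offset 1 and occupies 2 bytes.
Bytes at offsets 1..2: 1C A4.
In big-endian order the high byte comes first in memory.
The bytes are already most-significant first: 0x1CA4.
0x1CA4 = 7332.

7332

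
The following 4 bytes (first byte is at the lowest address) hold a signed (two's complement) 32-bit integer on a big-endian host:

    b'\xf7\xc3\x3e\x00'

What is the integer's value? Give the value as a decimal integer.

-138199552

In big-endian order the high byte comes first in memory.
The bytes are already most-significant first: 0xF7C33E00.
Top bit is set, so as a signed 32-bit value this is 0xF7C33E00 − 2^32 = -138199552.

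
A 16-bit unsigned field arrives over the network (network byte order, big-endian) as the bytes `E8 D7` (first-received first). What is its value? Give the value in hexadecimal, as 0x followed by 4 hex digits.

Big-endian stores the most-significant byte at the lowest address.
The bytes are already most-significant first: 0xE8D7.

0xE8D7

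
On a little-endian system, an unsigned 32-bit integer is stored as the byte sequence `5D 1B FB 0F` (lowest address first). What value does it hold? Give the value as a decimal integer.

In little-endian order the low byte comes first in memory.
Reassemble most-significant byte first: 0F FB 1B 5D → 0x0FFB1B5D.
0x0FFB1B5D = 268114781.

268114781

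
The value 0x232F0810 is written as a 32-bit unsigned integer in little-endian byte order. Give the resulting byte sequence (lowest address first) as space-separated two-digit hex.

Split into bytes (most-significant first): 23 2F 08 10.
Little-endian stores the least-significant byte at the lowest address.
So at ascending addresses the bytes are 10 08 2F 23.

10 08 2F 23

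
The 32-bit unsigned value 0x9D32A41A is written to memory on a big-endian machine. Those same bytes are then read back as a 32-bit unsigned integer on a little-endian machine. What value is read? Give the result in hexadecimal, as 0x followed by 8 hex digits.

Stored big-endian, the bytes at ascending addresses are 9D 32 A4 1A.
Read back as little-endian, the first byte is least significant, giving 0x1AA4329D.

0x1AA4329D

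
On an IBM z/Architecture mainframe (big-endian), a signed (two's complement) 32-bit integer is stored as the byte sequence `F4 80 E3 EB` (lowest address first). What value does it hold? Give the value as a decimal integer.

In big-endian order the high byte comes first in memory.
The bytes are already most-significant first: 0xF480E3EB.
Top bit is set, so as a signed 32-bit value this is 0xF480E3EB − 2^32 = -192879637.

-192879637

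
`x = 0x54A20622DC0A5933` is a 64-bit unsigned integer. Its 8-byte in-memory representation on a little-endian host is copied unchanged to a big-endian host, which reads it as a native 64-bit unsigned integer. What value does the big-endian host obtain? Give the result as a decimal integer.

3700000509441516116

Stored little-endian, the bytes at ascending addresses are 33 59 0A DC 22 06 A2 54.
Read back as big-endian, the last byte is least significant, giving 0x33590ADC2206A254.
0x33590ADC2206A254 = 3700000509441516116.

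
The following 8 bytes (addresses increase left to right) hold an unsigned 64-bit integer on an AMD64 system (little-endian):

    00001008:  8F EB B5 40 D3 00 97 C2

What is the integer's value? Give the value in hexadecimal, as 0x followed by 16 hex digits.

Little-endian: lowest address holds the least-significant byte.
Reassemble most-significant byte first: C2 97 00 D3 40 B5 EB 8F → 0xC29700D340B5EB8F.

0xC29700D340B5EB8F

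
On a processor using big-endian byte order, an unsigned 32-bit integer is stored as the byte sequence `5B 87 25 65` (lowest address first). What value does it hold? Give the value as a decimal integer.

1535583589

Big-endian stores the most-significant byte at the lowest address.
The bytes are already most-significant first: 0x5B872565.
0x5B872565 = 1535583589.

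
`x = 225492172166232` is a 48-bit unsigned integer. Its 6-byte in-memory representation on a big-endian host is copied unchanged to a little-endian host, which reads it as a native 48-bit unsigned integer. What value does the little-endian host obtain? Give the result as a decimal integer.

225492172166232 in 48-bit hexadecimal is 0xCD157CD25458.
Stored big-endian, the bytes at ascending addresses are CD 15 7C D2 54 58.
Read back as little-endian, the first byte is least significant, giving 0x5854D27C15CD.
0x5854D27C15CD = 97121331844557.

97121331844557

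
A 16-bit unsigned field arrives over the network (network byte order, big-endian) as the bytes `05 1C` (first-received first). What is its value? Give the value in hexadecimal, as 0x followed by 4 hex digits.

0x051C

In big-endian order the high byte comes first in memory.
The bytes are already most-significant first: 0x051C.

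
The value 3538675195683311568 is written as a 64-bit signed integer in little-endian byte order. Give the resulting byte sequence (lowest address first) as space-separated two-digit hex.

D0 8F 30 7E 57 E6 1B 31

3538675195683311568 in hexadecimal, padded to 64 bits, is 0x311BE6577E308FD0.
Split into bytes (most-significant first): 31 1B E6 57 7E 30 8F D0.
Little-endian: lowest address holds the least-significant byte.
So at ascending addresses the bytes are D0 8F 30 7E 57 E6 1B 31.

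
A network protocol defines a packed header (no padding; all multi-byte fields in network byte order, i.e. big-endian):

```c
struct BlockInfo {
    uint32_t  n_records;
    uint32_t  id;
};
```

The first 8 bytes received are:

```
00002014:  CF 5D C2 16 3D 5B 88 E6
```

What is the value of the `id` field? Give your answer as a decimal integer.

`id` follows `n_records` (4 bytes), so it starts at byte offset 4 and occupies 4 bytes.
Bytes at offsets 4..7: 3D 5B 88 E6.
Big-endian stores the most-significant byte at the lowest address.
The bytes are already most-significant first: 0x3D5B88E6.
0x3D5B88E6 = 1029408998.

1029408998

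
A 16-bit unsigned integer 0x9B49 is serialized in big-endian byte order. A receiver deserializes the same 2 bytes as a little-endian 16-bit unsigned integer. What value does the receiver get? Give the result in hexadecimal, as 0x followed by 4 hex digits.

0x499B

Stored big-endian, the bytes at ascending addresses are 9B 49.
Read back as little-endian, the first byte is least significant, giving 0x499B.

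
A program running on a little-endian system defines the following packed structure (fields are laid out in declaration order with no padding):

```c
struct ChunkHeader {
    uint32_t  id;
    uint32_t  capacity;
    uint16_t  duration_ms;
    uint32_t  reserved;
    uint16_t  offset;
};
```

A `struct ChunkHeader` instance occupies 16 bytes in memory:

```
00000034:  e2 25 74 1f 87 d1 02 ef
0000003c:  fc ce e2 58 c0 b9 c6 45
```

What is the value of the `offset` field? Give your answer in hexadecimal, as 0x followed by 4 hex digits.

0x45C6

`offset` follows `id` (4 B), `capacity` (4 B), `duration_ms` (2 B), `reserved` (4 B), so it starts at offset 4 + 4 + 2 + 4 = 14 and occupies 2 bytes.
Bytes at offsets 14..15: C6 45.
In little-endian order the low byte comes first in memory.
Reassemble most-significant byte first: 45 C6 → 0x45C6.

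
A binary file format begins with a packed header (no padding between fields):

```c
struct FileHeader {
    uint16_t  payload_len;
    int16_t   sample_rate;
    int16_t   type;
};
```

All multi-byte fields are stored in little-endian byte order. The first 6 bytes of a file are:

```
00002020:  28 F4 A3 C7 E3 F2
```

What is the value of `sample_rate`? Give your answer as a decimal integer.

-14429

`sample_rate` follows `payload_len` (2 bytes), so it starts at byte offset 2 and occupies 2 bytes.
Bytes at offsets 2..3: A3 C7.
Little-endian: lowest address holds the least-significant byte.
Reassemble most-significant byte first: C7 A3 → 0xC7A3.
Top bit is set, so as a signed 16-bit value this is 0xC7A3 − 2^16 = -14429.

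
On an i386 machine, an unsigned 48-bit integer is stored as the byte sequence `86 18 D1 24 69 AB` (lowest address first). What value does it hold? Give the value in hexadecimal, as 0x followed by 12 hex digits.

Little-endian stores the least-significant byte at the lowest address.
Reassemble most-significant byte first: AB 69 24 D1 18 86 → 0xAB6924D11886.

0xAB6924D11886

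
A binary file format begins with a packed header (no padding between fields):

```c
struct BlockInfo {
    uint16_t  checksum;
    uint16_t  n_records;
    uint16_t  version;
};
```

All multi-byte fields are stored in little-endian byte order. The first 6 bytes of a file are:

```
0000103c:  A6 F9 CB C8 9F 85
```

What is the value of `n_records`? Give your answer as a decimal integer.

51403

`n_records` follows `checksum` (2 bytes), so it starts at byte offset 2 and occupies 2 bytes.
Bytes at offsets 2..3: CB C8.
Little-endian stores the least-significant byte at the lowest address.
Reassemble most-significant byte first: C8 CB → 0xC8CB.
0xC8CB = 51403.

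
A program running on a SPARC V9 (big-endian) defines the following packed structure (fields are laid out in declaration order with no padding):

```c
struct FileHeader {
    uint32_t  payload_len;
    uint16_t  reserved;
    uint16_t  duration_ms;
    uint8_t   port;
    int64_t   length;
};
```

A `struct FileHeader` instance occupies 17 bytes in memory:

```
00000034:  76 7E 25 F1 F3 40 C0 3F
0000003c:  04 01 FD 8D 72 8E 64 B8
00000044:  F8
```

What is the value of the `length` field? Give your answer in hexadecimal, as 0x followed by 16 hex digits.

`length` follows `payload_len` (4 B), `reserved` (2 B), `duration_ms` (2 B), `port` (1 B), so it starts at offset 4 + 2 + 2 + 1 = 9 and occupies 8 bytes.
Bytes at offsets 9..16: 01 FD 8D 72 8E 64 B8 F8.
Big-endian: lowest address holds the most-significant byte.
The bytes are already most-significant first: 0x01FD8D728E64B8F8.

0x01FD8D728E64B8F8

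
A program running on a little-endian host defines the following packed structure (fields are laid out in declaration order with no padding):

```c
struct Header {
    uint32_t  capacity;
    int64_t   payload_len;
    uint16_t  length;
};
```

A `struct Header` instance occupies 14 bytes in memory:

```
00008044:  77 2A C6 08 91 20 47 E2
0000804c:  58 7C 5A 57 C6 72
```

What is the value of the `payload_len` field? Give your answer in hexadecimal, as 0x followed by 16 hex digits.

`payload_len` follows `capacity` (4 bytes), so it starts at byte offset 4 and occupies 8 bytes.
Bytes at offsets 4..11: 91 20 47 E2 58 7C 5A 57.
In little-endian order the low byte comes first in memory.
Reassemble most-significant byte first: 57 5A 7C 58 E2 47 20 91 → 0x575A7C58E2472091.

0x575A7C58E2472091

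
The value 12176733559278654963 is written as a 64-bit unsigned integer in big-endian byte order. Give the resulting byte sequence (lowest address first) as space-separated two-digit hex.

12176733559278654963 in hexadecimal, padded to 64 bits, is 0xA8FC72A83561D5F3.
Split into bytes (most-significant first): A8 FC 72 A8 35 61 D5 F3.
In big-endian order the high byte comes first in memory.
So the memory order matches the most-significant-first order: A8 FC 72 A8 35 61 D5 F3.

A8 FC 72 A8 35 61 D5 F3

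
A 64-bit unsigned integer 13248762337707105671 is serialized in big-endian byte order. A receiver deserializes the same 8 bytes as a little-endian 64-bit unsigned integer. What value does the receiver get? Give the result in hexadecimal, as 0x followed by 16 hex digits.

13248762337707105671 in 64-bit hexadecimal is 0xB7DD0F26B49B1D87.
Stored big-endian, the bytes at ascending addresses are B7 DD 0F 26 B4 9B 1D 87.
Read back as little-endian, the first byte is least significant, giving 0x871D9BB4260FDDB7.

0x871D9BB4260FDDB7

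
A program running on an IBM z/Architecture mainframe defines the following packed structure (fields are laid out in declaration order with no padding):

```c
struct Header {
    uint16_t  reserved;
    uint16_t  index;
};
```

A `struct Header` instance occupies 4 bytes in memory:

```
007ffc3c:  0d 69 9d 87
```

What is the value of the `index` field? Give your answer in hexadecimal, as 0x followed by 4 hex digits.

`index` follows `reserved` (2 bytes), so it starts at byte offset 2 and occupies 2 bytes.
Bytes at offsets 2..3: 9D 87.
In big-endian order the high byte comes first in memory.
The bytes are already most-significant first: 0x9D87.

0x9D87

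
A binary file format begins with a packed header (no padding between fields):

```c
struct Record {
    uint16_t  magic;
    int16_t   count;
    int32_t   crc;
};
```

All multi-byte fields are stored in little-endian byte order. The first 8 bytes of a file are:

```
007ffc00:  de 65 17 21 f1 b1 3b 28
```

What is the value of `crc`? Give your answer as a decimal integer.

`crc` follows `magic` (2 B), `count` (2 B), so it starts at offset 2 + 2 = 4 and occupies 4 bytes.
Bytes at offsets 4..7: F1 B1 3B 28.
Little-endian: lowest address holds the least-significant byte.
Reassemble most-significant byte first: 28 3B B1 F1 → 0x283BB1F1.
0x283BB1F1 = 675000817.

675000817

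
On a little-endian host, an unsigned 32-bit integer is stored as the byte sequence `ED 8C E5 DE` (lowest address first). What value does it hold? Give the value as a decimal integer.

3739585773

Little-endian: lowest address holds the least-significant byte.
Reassemble most-significant byte first: DE E5 8C ED → 0xDEE58CED.
0xDEE58CED = 3739585773.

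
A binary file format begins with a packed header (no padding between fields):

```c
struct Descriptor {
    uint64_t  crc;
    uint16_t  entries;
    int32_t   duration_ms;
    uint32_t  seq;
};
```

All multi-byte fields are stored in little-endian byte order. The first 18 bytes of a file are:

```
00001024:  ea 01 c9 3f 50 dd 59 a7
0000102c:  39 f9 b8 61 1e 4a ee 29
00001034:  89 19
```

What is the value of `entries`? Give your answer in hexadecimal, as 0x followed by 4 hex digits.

`entries` follows `crc` (8 bytes), so it starts at byte offset 8 and occupies 2 bytes.
Bytes at offsets 8..9: 39 F9.
In little-endian order the low byte comes first in memory.
Reassemble most-significant byte first: F9 39 → 0xF939.

0xF939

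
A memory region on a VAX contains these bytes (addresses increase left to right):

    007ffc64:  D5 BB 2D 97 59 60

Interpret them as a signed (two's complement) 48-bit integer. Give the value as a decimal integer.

105937904712661

Little-endian: lowest address holds the least-significant byte.
Reassemble most-significant byte first: 60 59 97 2D BB D5 → 0x6059972DBBD5.
0x6059972DBBD5 = 105937904712661.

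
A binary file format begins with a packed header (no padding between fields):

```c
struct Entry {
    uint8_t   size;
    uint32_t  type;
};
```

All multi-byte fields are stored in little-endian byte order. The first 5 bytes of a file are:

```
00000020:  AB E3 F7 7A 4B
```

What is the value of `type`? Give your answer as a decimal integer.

1266350051

`type` follows `size` (1 byte), so it starts at byte offset 1 and occupies 4 bytes.
Bytes at offsets 1..4: E3 F7 7A 4B.
Little-endian: lowest address holds the least-significant byte.
Reassemble most-significant byte first: 4B 7A F7 E3 → 0x4B7AF7E3.
0x4B7AF7E3 = 1266350051.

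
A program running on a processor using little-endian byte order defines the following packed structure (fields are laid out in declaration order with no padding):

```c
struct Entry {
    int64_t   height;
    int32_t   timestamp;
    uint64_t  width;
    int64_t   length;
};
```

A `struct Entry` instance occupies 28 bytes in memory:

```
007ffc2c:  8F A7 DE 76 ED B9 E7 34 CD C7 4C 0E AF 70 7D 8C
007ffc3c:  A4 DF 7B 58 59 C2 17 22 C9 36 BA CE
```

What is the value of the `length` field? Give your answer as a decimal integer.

-3550465118739905959

`length` follows `height` (8 B), `timestamp` (4 B), `width` (8 B), so it starts at offset 8 + 4 + 8 = 20 and occupies 8 bytes.
Bytes at offsets 20..27: 59 C2 17 22 C9 36 BA CE.
Little-endian stores the least-significant byte at the lowest address.
Reassemble most-significant byte first: CE BA 36 C9 22 17 C2 59 → 0xCEBA36C92217C259.
Top bit is set, so as a signed 64-bit value this is 0xCEBA36C92217C259 − 2^64 = -3550465118739905959.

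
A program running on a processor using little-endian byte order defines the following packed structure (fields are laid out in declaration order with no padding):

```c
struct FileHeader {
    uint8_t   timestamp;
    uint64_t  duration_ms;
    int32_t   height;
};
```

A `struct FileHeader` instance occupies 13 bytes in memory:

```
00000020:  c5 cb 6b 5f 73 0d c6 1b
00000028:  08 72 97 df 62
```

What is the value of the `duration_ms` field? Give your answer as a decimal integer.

`duration_ms` follows `timestamp` (1 byte), so it starts at byte offset 1 and occupies 8 bytes.
Bytes at offsets 1..8: CB 6B 5F 73 0D C6 1B 08.
In little-endian order the low byte comes first in memory.
Reassemble most-significant byte first: 08 1B C6 0D 73 5F 6B CB → 0x081BC60D735F6BCB.
0x081BC60D735F6BCB = 584278337747119051.

584278337747119051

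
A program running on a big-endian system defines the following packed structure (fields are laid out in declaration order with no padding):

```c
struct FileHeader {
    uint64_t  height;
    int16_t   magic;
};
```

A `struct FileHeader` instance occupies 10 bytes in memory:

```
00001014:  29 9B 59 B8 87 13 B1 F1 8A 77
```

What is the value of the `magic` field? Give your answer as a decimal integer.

`magic` follows `height` (8 bytes), so it starts at byte offset 8 and occupies 2 bytes.
Bytes at offsets 8..9: 8A 77.
In big-endian order the high byte comes first in memory.
The bytes are already most-significant first: 0x8A77.
Top bit is set, so as a signed 16-bit value this is 0x8A77 − 2^16 = -30089.

-30089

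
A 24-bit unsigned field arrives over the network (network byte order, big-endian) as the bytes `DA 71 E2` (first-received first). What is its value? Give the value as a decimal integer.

14316002

Big-endian: lowest address holds the most-significant byte.
The bytes are already most-significant first: 0xDA71E2.
0xDA71E2 = 14316002.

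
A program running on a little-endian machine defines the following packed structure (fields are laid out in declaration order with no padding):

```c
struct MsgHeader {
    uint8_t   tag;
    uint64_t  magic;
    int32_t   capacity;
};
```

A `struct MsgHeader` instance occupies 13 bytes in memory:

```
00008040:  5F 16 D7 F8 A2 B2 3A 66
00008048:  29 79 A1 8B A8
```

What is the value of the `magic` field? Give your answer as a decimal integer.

2983136342092338966

`magic` follows `tag` (1 byte), so it starts at byte offset 1 and occupies 8 bytes.
Bytes at offsets 1..8: 16 D7 F8 A2 B2 3A 66 29.
In little-endian order the low byte comes first in memory.
Reassemble most-significant byte first: 29 66 3A B2 A2 F8 D7 16 → 0x29663AB2A2F8D716.
0x29663AB2A2F8D716 = 2983136342092338966.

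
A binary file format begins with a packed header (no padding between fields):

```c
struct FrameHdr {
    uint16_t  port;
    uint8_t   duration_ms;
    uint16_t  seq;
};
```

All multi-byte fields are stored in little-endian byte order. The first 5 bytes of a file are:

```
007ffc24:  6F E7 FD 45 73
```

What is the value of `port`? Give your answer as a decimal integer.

`port` is the first field, at byte offset 0, occupying 2 bytes.
Bytes at offsets 0..1: 6F E7.
Little-endian stores the least-significant byte at the lowest address.
Reassemble most-significant byte first: E7 6F → 0xE76F.
0xE76F = 59247.

59247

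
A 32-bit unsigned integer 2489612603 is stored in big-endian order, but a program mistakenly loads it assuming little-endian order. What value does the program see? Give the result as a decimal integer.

997811348

2489612603 in 32-bit hexadecimal is 0x9464793B.
Stored big-endian, the bytes at ascending addresses are 94 64 79 3B.
Read back as little-endian, the first byte is least significant, giving 0x3B796494.
0x3B796494 = 997811348.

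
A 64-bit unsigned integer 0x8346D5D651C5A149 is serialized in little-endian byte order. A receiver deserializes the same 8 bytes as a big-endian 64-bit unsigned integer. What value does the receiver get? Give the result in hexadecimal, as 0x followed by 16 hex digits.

Stored little-endian, the bytes at ascending addresses are 49 A1 C5 51 D6 D5 46 83.
Read back as big-endian, the last byte is least significant, giving 0x49A1C551D6D54683.

0x49A1C551D6D54683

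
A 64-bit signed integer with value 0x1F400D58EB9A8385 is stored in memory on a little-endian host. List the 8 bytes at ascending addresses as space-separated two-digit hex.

85 83 9A EB 58 0D 40 1F

Split into bytes (most-significant first): 1F 40 0D 58 EB 9A 83 85.
Little-endian: lowest address holds the least-significant byte.
So at ascending addresses the bytes are 85 83 9A EB 58 0D 40 1F.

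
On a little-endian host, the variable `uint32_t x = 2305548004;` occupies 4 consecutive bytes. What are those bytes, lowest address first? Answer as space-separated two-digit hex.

E4 DE 6B 89

2305548004 in hexadecimal, padded to 32 bits, is 0x896BDEE4.
Split into bytes (most-significant first): 89 6B DE E4.
Little-endian: lowest address holds the least-significant byte.
So at ascending addresses the bytes are E4 DE 6B 89.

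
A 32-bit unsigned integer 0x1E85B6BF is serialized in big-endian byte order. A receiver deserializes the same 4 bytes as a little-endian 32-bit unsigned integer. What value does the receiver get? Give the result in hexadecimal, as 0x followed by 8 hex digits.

Stored big-endian, the bytes at ascending addresses are 1E 85 B6 BF.
Read back as little-endian, the first byte is least significant, giving 0xBFB6851E.

0xBFB6851E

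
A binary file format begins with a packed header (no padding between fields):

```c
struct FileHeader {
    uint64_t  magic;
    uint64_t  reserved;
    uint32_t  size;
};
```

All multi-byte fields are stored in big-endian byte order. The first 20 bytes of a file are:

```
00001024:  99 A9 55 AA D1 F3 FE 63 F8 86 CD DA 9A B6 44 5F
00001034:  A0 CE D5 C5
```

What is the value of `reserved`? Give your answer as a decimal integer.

`reserved` follows `magic` (8 bytes), so it starts at byte offset 8 and occupies 8 bytes.
Bytes at offsets 8..15: F8 86 CD DA 9A B6 44 5F.
Big-endian stores the most-significant byte at the lowest address.
The bytes are already most-significant first: 0xF886CDDA9AB6445F.
0xF886CDDA9AB6445F = 17908227307067556959.

17908227307067556959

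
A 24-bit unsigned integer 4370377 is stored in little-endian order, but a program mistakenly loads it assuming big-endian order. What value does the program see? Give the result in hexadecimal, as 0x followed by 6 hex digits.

0xC9AF42

4370377 in 24-bit hexadecimal is 0x42AFC9.
Stored little-endian, the bytes at ascending addresses are C9 AF 42.
Read back as big-endian, the last byte is least significant, giving 0xC9AF42.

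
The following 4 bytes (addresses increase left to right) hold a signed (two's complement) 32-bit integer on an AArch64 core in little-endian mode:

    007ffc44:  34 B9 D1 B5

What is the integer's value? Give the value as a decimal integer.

-1244546764

In little-endian order the low byte comes first in memory.
Reassemble most-significant byte first: B5 D1 B9 34 → 0xB5D1B934.
Top bit is set, so as a signed 32-bit value this is 0xB5D1B934 − 2^32 = -1244546764.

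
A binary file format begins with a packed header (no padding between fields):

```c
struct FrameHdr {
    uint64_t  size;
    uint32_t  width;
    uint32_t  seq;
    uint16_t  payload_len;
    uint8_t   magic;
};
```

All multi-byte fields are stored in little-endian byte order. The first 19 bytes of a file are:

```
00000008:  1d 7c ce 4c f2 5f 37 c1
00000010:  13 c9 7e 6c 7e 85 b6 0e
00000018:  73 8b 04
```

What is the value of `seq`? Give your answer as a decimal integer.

246842750

`seq` follows `size` (8 B), `width` (4 B), so it starts at offset 8 + 4 = 12 and occupies 4 bytes.
Bytes at offsets 12..15: 7E 85 B6 0E.
Little-endian stores the least-significant byte at the lowest address.
Reassemble most-significant byte first: 0E B6 85 7E → 0x0EB6857E.
0x0EB6857E = 246842750.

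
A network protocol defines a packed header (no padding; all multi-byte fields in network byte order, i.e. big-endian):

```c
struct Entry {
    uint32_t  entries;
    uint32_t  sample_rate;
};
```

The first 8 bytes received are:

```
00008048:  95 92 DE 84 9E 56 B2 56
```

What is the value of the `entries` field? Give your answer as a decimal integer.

2509430404

`entries` is the first field, at byte offset 0, occupying 4 bytes.
Bytes at offsets 0..3: 95 92 DE 84.
In big-endian order the high byte comes first in memory.
The bytes are already most-significant first: 0x9592DE84.
0x9592DE84 = 2509430404.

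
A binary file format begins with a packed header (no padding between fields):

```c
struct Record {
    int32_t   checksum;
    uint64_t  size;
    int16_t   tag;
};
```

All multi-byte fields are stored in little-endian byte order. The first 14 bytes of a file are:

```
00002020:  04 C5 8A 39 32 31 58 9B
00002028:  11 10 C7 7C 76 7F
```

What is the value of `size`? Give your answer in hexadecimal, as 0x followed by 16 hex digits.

`size` follows `checksum` (4 bytes), so it starts at byte offset 4 and occupies 8 bytes.
Bytes at offsets 4..11: 32 31 58 9B 11 10 C7 7C.
In little-endian order the low byte comes first in memory.
Reassemble most-significant byte first: 7C C7 10 11 9B 58 31 32 → 0x7CC710119B583132.

0x7CC710119B583132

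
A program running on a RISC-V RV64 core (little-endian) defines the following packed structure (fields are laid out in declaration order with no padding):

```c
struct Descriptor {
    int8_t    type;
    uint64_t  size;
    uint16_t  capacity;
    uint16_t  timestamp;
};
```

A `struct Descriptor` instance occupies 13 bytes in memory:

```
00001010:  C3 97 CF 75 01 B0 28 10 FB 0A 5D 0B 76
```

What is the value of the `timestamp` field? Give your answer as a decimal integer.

30219

`timestamp` follows `type` (1 B), `size` (8 B), `capacity` (2 B), so it starts at offset 1 + 8 + 2 = 11 and occupies 2 bytes.
Bytes at offsets 11..12: 0B 76.
In little-endian order the low byte comes first in memory.
Reassemble most-significant byte first: 76 0B → 0x760B.
0x760B = 30219.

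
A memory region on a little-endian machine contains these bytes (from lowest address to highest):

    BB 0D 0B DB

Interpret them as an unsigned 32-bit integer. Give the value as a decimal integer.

3674934715

Little-endian: lowest address holds the least-significant byte.
Reassemble most-significant byte first: DB 0B 0D BB → 0xDB0B0DBB.
0xDB0B0DBB = 3674934715.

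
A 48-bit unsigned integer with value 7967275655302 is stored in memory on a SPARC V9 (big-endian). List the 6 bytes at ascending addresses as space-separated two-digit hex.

07 3F 06 A2 A0 86

7967275655302 in hexadecimal, padded to 48 bits, is 0x073F06A2A086.
Split into bytes (most-significant first): 07 3F 06 A2 A0 86.
Big-endian: lowest address holds the most-significant byte.
So the memory order matches the most-significant-first order: 07 3F 06 A2 A0 86.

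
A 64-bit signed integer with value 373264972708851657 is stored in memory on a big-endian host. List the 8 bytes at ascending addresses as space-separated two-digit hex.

05 2E 1A 83 D9 68 2F C9

373264972708851657 in hexadecimal, padded to 64 bits, is 0x052E1A83D9682FC9.
Split into bytes (most-significant first): 05 2E 1A 83 D9 68 2F C9.
Big-endian: lowest address holds the most-significant byte.
So the memory order matches the most-significant-first order: 05 2E 1A 83 D9 68 2F C9.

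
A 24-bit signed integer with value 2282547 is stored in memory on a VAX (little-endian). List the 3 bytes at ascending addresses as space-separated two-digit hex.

2282547 in hexadecimal, padded to 24 bits, is 0x22D433.
Split into bytes (most-significant first): 22 D4 33.
Little-endian stores the least-significant byte at the lowest address.
So at ascending addresses the bytes are 33 D4 22.

33 D4 22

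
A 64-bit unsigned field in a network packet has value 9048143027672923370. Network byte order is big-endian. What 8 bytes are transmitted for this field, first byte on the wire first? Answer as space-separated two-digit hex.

9048143027672923370 in hexadecimal, padded to 64 bits, is 0x7D917625015F3CEA.
Split into bytes (most-significant first): 7D 91 76 25 01 5F 3C EA.
In big-endian order the high byte comes first in memory.
So the memory order matches the most-significant-first order: 7D 91 76 25 01 5F 3C EA.

7D 91 76 25 01 5F 3C EA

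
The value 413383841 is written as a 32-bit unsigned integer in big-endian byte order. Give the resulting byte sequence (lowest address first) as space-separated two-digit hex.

18 A3 BC A1

413383841 in hexadecimal, padded to 32 bits, is 0x18A3BCA1.
Split into bytes (most-significant first): 18 A3 BC A1.
Big-endian stores the most-significant byte at the lowest address.
So the memory order matches the most-significant-first order: 18 A3 BC A1.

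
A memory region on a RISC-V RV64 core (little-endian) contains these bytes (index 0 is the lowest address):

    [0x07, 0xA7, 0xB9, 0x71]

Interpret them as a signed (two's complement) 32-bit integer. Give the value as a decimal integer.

1907992327

Little-endian stores the least-significant byte at the lowest address.
Reassemble most-significant byte first: 71 B9 A7 07 → 0x71B9A707.
0x71B9A707 = 1907992327.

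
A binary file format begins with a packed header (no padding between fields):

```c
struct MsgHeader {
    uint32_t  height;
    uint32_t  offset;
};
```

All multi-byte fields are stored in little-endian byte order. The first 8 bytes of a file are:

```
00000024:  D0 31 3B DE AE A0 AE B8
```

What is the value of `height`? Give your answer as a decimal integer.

`height` is the first field, at byte offset 0, occupying 4 bytes.
Bytes at offsets 0..3: D0 31 3B DE.
Little-endian: lowest address holds the least-significant byte.
Reassemble most-significant byte first: DE 3B 31 D0 → 0xDE3B31D0.
0xDE3B31D0 = 3728421328.

3728421328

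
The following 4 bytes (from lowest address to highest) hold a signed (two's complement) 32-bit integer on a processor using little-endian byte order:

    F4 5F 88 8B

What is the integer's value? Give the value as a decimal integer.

-1953996812

Little-endian: lowest address holds the least-significant byte.
Reassemble most-significant byte first: 8B 88 5F F4 → 0x8B885FF4.
Top bit is set, so as a signed 32-bit value this is 0x8B885FF4 − 2^32 = -1953996812.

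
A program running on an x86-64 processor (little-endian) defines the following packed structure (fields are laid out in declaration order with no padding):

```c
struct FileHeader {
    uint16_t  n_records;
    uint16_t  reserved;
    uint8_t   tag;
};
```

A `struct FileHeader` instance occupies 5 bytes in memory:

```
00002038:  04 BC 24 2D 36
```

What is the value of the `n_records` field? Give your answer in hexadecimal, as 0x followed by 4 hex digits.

0xBC04

`n_records` is the first field, at byte offset 0, occupying 2 bytes.
Bytes at offsets 0..1: 04 BC.
In little-endian order the low byte comes first in memory.
Reassemble most-significant byte first: BC 04 → 0xBC04.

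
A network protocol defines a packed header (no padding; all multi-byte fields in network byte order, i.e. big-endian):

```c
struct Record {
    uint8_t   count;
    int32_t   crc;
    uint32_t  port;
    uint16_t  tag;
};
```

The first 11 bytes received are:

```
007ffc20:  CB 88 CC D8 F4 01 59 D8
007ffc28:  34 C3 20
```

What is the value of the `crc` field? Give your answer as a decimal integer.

`crc` follows `count` (1 byte), so it starts at byte offset 1 and occupies 4 bytes.
Bytes at offsets 1..4: 88 CC D8 F4.
In big-endian order the high byte comes first in memory.
The bytes are already most-significant first: 0x88CCD8F4.
Top bit is set, so as a signed 32-bit value this is 0x88CCD8F4 − 2^32 = -1999841036.

-1999841036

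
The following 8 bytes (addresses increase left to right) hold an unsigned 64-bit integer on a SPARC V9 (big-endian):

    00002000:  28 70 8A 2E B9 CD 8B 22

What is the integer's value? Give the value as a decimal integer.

Big-endian stores the most-significant byte at the lowest address.
The bytes are already most-significant first: 0x28708A2EB9CD8B22.
0x28708A2EB9CD8B22 = 2913980892199095074.

2913980892199095074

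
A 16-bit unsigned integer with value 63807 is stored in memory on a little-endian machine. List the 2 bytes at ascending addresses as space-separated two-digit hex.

63807 in hexadecimal, padded to 16 bits, is 0xF93F.
Split into bytes (most-significant first): F9 3F.
Little-endian stores the least-significant byte at the lowest address.
So at ascending addresses the bytes are 3F F9.

3F F9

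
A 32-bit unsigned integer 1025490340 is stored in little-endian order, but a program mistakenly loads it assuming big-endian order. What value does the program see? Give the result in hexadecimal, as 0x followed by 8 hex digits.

0xA4BD1F3D

1025490340 in 32-bit hexadecimal is 0x3D1FBDA4.
Stored little-endian, the bytes at ascending addresses are A4 BD 1F 3D.
Read back as big-endian, the last byte is least significant, giving 0xA4BD1F3D.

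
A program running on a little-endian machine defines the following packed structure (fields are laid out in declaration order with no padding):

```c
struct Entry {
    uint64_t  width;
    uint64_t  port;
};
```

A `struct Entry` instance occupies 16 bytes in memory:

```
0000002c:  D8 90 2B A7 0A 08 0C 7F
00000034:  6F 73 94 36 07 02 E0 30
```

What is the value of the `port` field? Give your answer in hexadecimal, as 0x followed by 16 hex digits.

0x30E002073694736F

`port` follows `width` (8 bytes), so it starts at byte offset 8 and occupies 8 bytes.
Bytes at offsets 8..15: 6F 73 94 36 07 02 E0 30.
Little-endian: lowest address holds the least-significant byte.
Reassemble most-significant byte first: 30 E0 02 07 36 94 73 6F → 0x30E002073694736F.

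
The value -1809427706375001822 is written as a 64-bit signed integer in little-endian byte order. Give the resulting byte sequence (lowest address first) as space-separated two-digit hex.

Two's complement of -1809427706375001822 in 64 bits: 1809427706375001822 = 0x191C60E9853B56DE; invert → 0xE6E39F167AC4A921; add 1 → 0xE6E39F167AC4A922.
Split into bytes (most-significant first): E6 E3 9F 16 7A C4 A9 22.
Little-endian: lowest address holds the least-significant byte.
So at ascending addresses the bytes are 22 A9 C4 7A 16 9F E3 E6.

22 A9 C4 7A 16 9F E3 E6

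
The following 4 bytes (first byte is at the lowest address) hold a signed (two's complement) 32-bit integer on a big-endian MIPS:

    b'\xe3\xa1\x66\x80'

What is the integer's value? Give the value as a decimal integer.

-475961728

In big-endian order the high byte comes first in memory.
The bytes are already most-significant first: 0xE3A16680.
Top bit is set, so as a signed 32-bit value this is 0xE3A16680 − 2^32 = -475961728.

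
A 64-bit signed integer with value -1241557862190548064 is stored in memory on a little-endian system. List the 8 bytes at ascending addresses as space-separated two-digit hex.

Two's complement of -1241557862190548064 in 64 bits: 1241557862190548064 = 0x113AE64C2FF60460; invert → 0xEEC519B3D009FB9F; add 1 → 0xEEC519B3D009FBA0.
Split into bytes (most-significant first): EE C5 19 B3 D0 09 FB A0.
Little-endian: lowest address holds the least-significant byte.
So at ascending addresses the bytes are A0 FB 09 D0 B3 19 C5 EE.

A0 FB 09 D0 B3 19 C5 EE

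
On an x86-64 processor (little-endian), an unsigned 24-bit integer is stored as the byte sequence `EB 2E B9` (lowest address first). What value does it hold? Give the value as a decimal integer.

12136171

Little-endian stores the least-significant byte at the lowest address.
Reassemble most-significant byte first: B9 2E EB → 0xB92EEB.
0xB92EEB = 12136171.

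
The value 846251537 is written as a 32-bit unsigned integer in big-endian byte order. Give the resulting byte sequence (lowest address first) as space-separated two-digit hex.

32 70 C6 11

846251537 in hexadecimal, padded to 32 bits, is 0x3270C611.
Split into bytes (most-significant first): 32 70 C6 11.
Big-endian: lowest address holds the most-significant byte.
So the memory order matches the most-significant-first order: 32 70 C6 11.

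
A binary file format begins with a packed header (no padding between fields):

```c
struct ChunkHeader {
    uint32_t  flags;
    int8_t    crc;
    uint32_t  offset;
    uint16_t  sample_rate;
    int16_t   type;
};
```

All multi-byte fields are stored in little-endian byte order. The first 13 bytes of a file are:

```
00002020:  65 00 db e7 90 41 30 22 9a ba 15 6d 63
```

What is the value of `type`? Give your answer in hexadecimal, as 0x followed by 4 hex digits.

0x636D

`type` follows `flags` (4 B), `crc` (1 B), `offset` (4 B), `sample_rate` (2 B), so it starts at offset 4 + 1 + 4 + 2 = 11 and occupies 2 bytes.
Bytes at offsets 11..12: 6D 63.
In little-endian order the low byte comes first in memory.
Reassemble most-significant byte first: 63 6D → 0x636D.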